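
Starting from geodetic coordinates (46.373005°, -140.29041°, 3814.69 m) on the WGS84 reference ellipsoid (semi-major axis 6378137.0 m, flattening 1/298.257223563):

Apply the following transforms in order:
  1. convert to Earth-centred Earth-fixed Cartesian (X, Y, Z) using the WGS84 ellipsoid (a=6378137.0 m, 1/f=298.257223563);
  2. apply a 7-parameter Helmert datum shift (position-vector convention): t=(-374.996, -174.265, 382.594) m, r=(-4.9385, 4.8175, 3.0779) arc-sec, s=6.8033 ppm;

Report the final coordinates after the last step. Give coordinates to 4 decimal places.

start: φ=46.373005°, λ=-140.290410°, h=3814.690 m
→ ECEF (a=6378137.000, f=1/298.257223563): X=-3393375.7484, Y=-2818194.4121, Z=4596712.9842
→ Helmert 7p (PV): X=-3393624.4158, Y=-2818328.4291, Z=4597273.5820

X=-3393624.4158 m, Y=-2818328.4291 m, Z=4597273.5820 m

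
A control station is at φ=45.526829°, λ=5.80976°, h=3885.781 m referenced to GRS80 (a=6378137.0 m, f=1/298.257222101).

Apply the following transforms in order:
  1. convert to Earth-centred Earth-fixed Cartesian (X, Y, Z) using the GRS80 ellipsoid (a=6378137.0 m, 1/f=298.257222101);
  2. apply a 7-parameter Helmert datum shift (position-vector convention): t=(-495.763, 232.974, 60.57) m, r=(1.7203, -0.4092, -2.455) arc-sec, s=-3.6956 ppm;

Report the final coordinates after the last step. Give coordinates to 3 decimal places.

X=4455201.322 m, Y=453502.566 m, Z=4531387.950 m

start: φ=45.526829°, λ=5.809760°, h=3885.781 m
→ ECEF (a=6378137.000, f=1/298.257222101): X=4455717.1448, Y=453362.0926, Z=4531331.5056
→ Helmert 7p (PV): X=4455201.3218, Y=453502.5663, Z=4531387.9502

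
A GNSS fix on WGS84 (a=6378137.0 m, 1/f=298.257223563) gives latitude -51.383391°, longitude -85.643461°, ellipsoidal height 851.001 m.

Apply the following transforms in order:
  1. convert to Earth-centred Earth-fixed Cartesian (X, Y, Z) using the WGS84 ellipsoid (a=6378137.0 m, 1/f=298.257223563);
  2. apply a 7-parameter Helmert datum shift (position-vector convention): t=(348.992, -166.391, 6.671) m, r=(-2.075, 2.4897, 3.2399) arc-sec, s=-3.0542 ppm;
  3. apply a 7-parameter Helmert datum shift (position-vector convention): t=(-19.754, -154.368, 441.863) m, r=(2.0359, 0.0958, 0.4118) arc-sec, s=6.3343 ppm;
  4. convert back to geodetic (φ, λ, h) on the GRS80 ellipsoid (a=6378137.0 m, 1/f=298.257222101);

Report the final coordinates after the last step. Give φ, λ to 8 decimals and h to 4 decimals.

φ=-51.37849661°, λ=-85.63897356°, h=736.6917 m

start: φ=-51.383391°, λ=-85.643461°, h=851.001 m
→ ECEF (a=6378137.000, f=1/298.257223563): X=303039.8856, Y=-3977798.0979, Z=-4960940.8363
→ Helmert 7p (PV): X=303390.5526, Y=-3977997.4863, Z=-4960882.6553
→ Helmert 7p (PV): X=303378.3583, Y=-3978127.4806, Z=-4960511.6213
→ geod (Bowring, a=6378137.000): φ=-51.37849661°, λ=-85.63897356°, h=736.6917 m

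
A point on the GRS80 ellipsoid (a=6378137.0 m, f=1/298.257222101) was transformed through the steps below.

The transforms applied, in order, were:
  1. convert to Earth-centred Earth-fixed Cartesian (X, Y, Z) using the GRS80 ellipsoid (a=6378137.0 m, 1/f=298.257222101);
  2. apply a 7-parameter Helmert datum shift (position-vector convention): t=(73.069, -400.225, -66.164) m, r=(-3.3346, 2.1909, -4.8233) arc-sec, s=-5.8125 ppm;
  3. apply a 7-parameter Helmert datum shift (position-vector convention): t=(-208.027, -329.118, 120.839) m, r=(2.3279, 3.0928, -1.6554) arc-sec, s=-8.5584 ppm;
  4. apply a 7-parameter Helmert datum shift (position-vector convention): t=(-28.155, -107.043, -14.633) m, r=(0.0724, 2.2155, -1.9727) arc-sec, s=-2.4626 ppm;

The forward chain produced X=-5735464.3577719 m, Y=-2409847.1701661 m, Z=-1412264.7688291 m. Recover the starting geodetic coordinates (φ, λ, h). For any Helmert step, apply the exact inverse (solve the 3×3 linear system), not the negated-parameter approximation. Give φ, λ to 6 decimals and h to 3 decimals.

φ=-12.876575°, λ=-157.213553°, h=2022.169 m

start: X=-5735464.3578, Y=-2409847.1702, Z=-1412264.7688 m
→ Helmert⁻¹: X=-5735412.1100, Y=-2409801.4102, Z=-1412314.3721
→ Helmert⁻¹: X=-5735212.6499, Y=-2409554.8836, Z=-1412506.1008
→ Helmert⁻¹: X=-5735247.7130, Y=-2409279.9390, Z=-1412548.0151
→ geod (Bowring, a=6378137.000): φ=-12.87657500°, λ=-157.21355300°, h=2022.1690 m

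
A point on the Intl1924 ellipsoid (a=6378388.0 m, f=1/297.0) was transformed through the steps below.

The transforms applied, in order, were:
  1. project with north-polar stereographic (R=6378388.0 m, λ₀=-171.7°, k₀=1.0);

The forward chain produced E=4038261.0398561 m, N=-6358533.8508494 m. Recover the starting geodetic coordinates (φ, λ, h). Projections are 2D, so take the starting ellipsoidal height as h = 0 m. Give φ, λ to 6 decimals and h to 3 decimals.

φ=28.878827°, λ=-139.280651°, h=0.000 m

start: E=4038261.0399, N=-6358533.8508 m
→ stereo⁻¹: φ=28.87882700°, λ=-139.28065100°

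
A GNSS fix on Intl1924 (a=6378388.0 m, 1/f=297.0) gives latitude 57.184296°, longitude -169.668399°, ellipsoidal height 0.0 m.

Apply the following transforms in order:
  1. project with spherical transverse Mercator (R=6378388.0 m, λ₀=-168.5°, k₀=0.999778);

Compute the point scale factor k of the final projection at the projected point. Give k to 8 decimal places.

start: φ=57.184296°, λ=-169.668399°, h=0.000 m
→ into tm (λ₀=-168.5°): φ=57.18429600°, λ−λ₀=-1.16839900°
scale k = 0.99983905

0.99983905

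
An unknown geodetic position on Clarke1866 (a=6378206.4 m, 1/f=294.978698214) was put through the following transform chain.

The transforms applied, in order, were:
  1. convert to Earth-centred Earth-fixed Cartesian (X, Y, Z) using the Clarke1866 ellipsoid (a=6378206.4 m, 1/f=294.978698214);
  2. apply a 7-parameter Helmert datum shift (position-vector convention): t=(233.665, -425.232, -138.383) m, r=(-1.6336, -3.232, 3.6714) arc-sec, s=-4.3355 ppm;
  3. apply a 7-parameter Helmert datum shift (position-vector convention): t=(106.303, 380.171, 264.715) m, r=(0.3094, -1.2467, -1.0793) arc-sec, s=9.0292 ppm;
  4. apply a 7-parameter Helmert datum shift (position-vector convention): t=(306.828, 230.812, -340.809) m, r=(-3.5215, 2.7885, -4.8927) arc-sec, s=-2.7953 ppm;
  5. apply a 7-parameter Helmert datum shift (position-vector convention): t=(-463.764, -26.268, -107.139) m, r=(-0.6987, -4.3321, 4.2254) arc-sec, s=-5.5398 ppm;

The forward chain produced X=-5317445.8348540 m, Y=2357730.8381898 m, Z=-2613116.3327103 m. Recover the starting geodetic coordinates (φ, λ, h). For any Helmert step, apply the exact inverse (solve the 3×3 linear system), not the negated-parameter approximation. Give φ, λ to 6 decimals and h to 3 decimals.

φ=-24.332211°, λ=156.089028°, h=2139.289 m

start: X=-5317445.8349, Y=2357730.8382, Z=-2613116.3327 m
→ Helmert⁻¹: X=-5317018.1018, Y=2357887.9395, Z=-2612904.0110
→ Helmert⁻¹: X=-5317360.3965, Y=2357582.1918, Z=-2612602.1401
→ Helmert⁻¹: X=-5317446.8137, Y=2357148.9940, Z=-2612814.6594
→ Helmert⁻¹: X=-5317702.5049, Y=2357699.7909, Z=-2612585.6069
→ geod (Bowring, a=6378206.400): φ=-24.33221100°, λ=156.08902800°, h=2139.2890 m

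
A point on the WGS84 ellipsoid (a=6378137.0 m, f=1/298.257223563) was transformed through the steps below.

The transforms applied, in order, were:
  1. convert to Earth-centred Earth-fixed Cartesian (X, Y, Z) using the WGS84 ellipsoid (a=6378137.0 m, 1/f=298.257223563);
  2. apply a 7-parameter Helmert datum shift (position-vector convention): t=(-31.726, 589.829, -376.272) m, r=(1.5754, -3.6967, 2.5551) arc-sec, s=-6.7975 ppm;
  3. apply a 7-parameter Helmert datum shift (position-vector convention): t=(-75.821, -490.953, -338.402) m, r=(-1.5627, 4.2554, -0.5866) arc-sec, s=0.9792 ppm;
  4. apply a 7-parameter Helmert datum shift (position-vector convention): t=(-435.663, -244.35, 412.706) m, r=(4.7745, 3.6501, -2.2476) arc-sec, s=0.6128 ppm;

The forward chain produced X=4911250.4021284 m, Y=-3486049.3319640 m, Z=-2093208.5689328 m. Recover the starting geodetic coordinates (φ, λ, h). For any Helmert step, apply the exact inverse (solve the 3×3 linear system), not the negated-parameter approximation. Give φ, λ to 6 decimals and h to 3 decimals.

φ=-19.279329°, λ=-35.363417°, h=533.488 m

start: X=4911250.4021, Y=-3486049.3320, Z=-2093208.5689 m
→ Helmert⁻¹: X=4911758.0850, Y=-3485797.7821, Z=-2093452.3853
→ Helmert⁻¹: X=4911882.1891, Y=-3485273.5901, Z=-2093037.0030
→ Helmert⁻¹: X=4911866.6155, Y=-3485963.9438, Z=-2092736.3620
→ geod (Bowring, a=6378137.000): φ=-19.27932900°, λ=-35.36341700°, h=533.4880 m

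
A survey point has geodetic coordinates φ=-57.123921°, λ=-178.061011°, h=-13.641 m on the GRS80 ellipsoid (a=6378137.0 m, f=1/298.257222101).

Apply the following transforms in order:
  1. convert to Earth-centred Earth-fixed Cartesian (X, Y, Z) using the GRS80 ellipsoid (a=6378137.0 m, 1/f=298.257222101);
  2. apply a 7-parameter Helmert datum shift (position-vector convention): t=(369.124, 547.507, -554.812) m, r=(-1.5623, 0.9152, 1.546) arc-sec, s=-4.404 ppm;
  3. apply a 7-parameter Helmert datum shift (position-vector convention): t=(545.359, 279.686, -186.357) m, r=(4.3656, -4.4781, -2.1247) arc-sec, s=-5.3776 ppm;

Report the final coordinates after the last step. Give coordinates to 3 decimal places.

X=-3467373.288 m, Y=-116511.424 m, Z=-5334142.607 m

start: φ=-57.123921°, λ=-178.061011°, h=-13.641 m
→ ECEF (a=6378137.000, f=1/298.257222101): X=-3468413.5082, Y=-117421.9856, Z=-5333392.1210
→ Helmert 7p (PV): X=-3468051.8934, Y=-116940.3541, Z=-5333907.1660
→ Helmert 7p (PV): X=-3467373.2884, Y=-116511.4240, Z=-5334142.6069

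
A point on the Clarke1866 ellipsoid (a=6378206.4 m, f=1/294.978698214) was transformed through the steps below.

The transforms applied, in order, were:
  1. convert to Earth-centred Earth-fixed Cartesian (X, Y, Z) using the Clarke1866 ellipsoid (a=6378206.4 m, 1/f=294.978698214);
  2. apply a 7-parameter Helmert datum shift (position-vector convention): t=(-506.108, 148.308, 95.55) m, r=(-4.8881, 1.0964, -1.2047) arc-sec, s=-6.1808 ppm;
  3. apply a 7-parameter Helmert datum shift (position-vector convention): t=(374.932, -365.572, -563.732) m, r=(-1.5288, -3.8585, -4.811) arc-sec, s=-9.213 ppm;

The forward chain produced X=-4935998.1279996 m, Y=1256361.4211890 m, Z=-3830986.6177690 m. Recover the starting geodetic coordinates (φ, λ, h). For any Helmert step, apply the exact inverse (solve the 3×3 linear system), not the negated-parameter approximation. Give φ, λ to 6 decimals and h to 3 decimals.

start: X=-4935998.1280, Y=1256361.4212, Z=-3830986.6178 m
→ Helmert⁻¹: X=-4936519.5026, Y=1256651.8202, Z=-3830356.5165
→ Helmert⁻¹: X=-4936030.8815, Y=1256573.2245, Z=-3830472.2009
→ geod (Bowring, a=6378206.400): φ=-37.13153200°, λ=165.71749800°, h=2690.2490 m

φ=-37.131532°, λ=165.717498°, h=2690.249 m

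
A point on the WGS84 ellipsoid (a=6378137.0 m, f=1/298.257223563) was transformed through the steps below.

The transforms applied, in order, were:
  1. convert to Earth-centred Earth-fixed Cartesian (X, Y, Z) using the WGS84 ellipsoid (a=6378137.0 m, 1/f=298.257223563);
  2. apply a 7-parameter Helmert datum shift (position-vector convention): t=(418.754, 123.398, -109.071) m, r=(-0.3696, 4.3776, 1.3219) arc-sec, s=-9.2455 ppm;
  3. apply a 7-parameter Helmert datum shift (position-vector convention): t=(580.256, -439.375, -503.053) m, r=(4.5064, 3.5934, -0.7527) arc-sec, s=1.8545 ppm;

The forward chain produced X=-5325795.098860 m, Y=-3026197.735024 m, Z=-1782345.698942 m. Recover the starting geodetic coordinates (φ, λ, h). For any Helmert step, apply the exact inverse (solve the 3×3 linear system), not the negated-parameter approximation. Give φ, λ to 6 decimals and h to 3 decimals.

φ=-16.321176°, λ=-150.400838°, h=3654.175 m

start: X=-5325795.0989, Y=-3026197.7350, Z=-1782345.6989 m
→ Helmert⁻¹: X=-5326323.3929, Y=-3025811.1151, Z=-1781866.0261
→ Helmert⁻¹: X=-5326772.9707, Y=-3025925.1588, Z=-1781891.9018
→ geod (Bowring, a=6378137.000): φ=-16.32117600°, λ=-150.40083800°, h=3654.1750 m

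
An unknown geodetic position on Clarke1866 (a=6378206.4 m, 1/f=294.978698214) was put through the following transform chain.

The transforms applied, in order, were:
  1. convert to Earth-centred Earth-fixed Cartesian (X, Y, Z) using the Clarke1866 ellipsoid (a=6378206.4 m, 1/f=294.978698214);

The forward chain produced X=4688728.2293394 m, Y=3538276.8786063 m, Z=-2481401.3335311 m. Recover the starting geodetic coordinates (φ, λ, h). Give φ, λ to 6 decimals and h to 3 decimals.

φ=-23.040923°, λ=37.039470°, h=1674.336 m

start: X=4688728.2293, Y=3538276.8786, Z=-2481401.3335 m
→ geod (Bowring, a=6378206.400): φ=-23.04092300°, λ=37.03947000°, h=1674.3360 m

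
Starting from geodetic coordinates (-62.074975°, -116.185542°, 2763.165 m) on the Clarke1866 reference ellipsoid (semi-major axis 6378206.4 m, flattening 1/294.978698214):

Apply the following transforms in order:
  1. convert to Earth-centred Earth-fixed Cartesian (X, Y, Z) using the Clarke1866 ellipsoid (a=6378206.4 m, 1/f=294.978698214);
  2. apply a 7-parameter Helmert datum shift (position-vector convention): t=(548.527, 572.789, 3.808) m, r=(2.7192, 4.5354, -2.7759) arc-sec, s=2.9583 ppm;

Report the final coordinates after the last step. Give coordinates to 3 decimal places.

start: φ=-62.074975°, λ=-116.185542°, h=2763.165 m
→ ECEF (a=6378206.400, f=1/294.978698214): X=-1322175.5441, Y=-2688727.9839, Z=-5614679.5314
→ Helmert 7p (PV): X=-1321790.5707, Y=-2688071.3363, Z=-5614698.7066

X=-1321790.571 m, Y=-2688071.336 m, Z=-5614698.707 m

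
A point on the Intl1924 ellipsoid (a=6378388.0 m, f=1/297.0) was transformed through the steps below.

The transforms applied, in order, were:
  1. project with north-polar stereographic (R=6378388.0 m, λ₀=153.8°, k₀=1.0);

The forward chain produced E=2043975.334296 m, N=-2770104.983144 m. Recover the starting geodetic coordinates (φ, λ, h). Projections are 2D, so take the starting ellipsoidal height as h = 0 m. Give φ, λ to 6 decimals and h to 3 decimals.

start: E=2043975.3343, N=-2770104.9831 m
→ stereo⁻¹: φ=59.79554700°, λ=-169.77752400°

φ=59.795547°, λ=-169.777524°, h=0.000 m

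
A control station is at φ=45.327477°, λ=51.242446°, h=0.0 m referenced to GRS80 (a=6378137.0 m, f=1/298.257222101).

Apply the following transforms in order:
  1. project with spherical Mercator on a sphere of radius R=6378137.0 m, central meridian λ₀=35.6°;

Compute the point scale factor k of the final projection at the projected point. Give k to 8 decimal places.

start: φ=45.327477°, λ=51.242446°, h=0.000 m
→ into merc (λ₀=35.6°): φ=45.32747700°, λ−λ₀=15.64244600°
scale k = 1.42236636

1.42236636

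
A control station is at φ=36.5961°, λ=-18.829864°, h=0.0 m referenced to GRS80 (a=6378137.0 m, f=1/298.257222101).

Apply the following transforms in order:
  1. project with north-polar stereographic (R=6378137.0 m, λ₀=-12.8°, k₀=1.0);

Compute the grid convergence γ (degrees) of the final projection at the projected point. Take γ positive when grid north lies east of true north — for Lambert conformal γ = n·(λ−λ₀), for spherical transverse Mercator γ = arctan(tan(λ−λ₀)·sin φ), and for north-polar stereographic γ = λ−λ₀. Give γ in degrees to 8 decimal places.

-6.02986400

start: φ=36.596100°, λ=-18.829864°, h=0.000 m
→ into stereo (λ₀=-12.8°): φ=36.59610000°, λ−λ₀=-6.02986400°
convergence γ = -6.02986400°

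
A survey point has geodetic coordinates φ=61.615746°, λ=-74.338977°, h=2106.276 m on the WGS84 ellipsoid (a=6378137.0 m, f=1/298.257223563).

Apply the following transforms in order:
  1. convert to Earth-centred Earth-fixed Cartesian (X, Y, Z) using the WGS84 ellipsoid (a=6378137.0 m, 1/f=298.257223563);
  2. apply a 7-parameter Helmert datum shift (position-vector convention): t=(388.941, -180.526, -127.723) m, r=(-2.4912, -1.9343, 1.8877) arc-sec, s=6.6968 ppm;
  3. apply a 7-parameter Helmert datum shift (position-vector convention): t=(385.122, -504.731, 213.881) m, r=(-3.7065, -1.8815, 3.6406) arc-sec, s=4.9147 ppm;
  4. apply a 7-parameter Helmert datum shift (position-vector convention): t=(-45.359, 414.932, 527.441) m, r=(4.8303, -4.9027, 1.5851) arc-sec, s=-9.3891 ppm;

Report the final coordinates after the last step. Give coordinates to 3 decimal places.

start: φ=61.615746°, λ=-74.338977°, h=2106.276 m
→ ECEF (a=6378137.000, f=1/298.257223563): X=820888.4737, Y=-2928048.5401, Z=5590137.8490
→ Helmert 7p (PV): X=821257.2859, Y=-2928173.6456, Z=5590090.6244
→ Helmert 7p (PV): X=821647.1353, Y=-2928577.8201, Z=5590392.0888
→ Helmert 7p (PV): X=821483.6904, Y=-2928259.9916, Z=5590817.9899

X=821483.690 m, Y=-2928259.992 m, Z=5590817.990 m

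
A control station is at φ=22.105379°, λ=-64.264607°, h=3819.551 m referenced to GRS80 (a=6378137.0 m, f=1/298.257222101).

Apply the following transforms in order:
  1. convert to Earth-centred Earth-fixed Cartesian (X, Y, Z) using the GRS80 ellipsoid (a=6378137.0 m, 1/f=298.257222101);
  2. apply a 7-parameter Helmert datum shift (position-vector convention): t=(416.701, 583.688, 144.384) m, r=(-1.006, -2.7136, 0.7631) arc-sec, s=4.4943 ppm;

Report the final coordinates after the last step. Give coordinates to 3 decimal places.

start: φ=22.105379°, λ=-64.264607°, h=3819.551 m
→ ECEF (a=6378137.000, f=1/298.257222101): X=2568664.5895, Y=-5328864.2681, Z=2386665.2586
→ Helmert 7p (PV): X=2569081.1508, Y=-5328283.3861, Z=2386880.1524

X=2569081.151 m, Y=-5328283.386 m, Z=2386880.152 m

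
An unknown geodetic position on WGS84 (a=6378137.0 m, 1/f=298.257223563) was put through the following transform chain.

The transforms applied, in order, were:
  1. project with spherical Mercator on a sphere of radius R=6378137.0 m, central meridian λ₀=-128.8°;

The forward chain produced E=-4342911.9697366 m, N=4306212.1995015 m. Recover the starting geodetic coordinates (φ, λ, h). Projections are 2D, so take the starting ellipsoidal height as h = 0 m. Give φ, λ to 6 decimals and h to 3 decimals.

φ=36.040621°, λ=-167.813042°, h=0.000 m

start: E=-4342911.9697, N=4306212.1995 m
→ merc⁻¹: φ=36.04062100°, λ=-167.81304200°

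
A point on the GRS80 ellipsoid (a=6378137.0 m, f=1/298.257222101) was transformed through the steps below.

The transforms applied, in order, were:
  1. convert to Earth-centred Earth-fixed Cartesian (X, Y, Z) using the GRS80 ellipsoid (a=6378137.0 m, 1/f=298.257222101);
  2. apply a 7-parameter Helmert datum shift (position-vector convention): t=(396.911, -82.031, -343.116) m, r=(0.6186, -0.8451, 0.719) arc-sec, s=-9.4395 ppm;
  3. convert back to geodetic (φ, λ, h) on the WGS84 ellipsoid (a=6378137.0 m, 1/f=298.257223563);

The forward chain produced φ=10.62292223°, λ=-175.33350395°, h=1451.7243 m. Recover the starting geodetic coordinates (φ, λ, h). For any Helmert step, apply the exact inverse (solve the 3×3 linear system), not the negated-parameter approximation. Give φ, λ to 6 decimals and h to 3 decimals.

start: φ=10.622922°, λ=-175.333504°, h=1451.724 m
→ ECEF (a=6378137.000, f=1/298.257223563): X=-6250179.0215, Y=-510178.9083, Z=1168304.3707
→ Helmert⁻¹: X=-6250631.9251, Y=-510076.3990, Z=1168685.6579
→ geod (Bowring, a=6378137.000): φ=10.62557100°, λ=-175.33477400°, h=1957.4900 m

φ=10.625571°, λ=-175.334774°, h=1957.490 m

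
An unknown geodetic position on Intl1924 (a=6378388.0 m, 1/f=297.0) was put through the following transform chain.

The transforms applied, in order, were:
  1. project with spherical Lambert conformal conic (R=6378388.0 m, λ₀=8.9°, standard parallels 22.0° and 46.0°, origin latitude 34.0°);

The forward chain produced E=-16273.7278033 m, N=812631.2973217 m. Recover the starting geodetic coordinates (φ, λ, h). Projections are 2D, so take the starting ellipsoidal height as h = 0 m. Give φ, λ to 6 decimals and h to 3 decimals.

start: E=-16273.7278, N=812631.2973 m
→ lcc⁻¹: φ=41.44393100°, λ=8.70221800°

φ=41.443931°, λ=8.702218°, h=0.000 m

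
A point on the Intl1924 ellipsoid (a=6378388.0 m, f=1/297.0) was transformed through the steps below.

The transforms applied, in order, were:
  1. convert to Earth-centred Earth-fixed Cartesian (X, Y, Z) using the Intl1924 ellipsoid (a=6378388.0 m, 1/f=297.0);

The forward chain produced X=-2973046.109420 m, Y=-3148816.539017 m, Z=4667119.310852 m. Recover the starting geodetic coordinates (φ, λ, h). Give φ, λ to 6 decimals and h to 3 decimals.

φ=47.334581°, λ=-133.355380°, h=-27.993 m

start: X=-2973046.1094, Y=-3148816.5390, Z=4667119.3109 m
→ geod (Bowring, a=6378388.000): φ=47.33458100°, λ=-133.35538000°, h=-27.9930 m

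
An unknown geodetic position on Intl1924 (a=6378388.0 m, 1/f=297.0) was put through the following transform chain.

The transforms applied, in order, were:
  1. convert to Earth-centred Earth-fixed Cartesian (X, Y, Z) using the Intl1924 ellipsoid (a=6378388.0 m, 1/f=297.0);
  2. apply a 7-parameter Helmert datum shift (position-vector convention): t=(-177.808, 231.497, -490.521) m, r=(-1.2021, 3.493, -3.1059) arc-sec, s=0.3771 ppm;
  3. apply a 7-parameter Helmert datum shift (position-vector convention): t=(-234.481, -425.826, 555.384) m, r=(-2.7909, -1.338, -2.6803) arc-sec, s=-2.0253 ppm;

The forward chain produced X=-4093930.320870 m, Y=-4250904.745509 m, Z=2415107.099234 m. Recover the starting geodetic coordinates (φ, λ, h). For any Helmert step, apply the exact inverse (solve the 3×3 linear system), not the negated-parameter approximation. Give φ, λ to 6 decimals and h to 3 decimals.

φ=22.390825°, λ=-133.919018°, h=1067.793 m

start: X=-4093930.3209, Y=-4250904.7455, Z=2415107.0992 m
→ Helmert⁻¹: X=-4093633.2344, Y=-4250573.3927, Z=2414525.6470
→ Helmert⁻¹: X=-4093430.7693, Y=-4250878.9989, Z=2414921.1630
→ geod (Bowring, a=6378388.000): φ=22.39082500°, λ=-133.91901800°, h=1067.7930 m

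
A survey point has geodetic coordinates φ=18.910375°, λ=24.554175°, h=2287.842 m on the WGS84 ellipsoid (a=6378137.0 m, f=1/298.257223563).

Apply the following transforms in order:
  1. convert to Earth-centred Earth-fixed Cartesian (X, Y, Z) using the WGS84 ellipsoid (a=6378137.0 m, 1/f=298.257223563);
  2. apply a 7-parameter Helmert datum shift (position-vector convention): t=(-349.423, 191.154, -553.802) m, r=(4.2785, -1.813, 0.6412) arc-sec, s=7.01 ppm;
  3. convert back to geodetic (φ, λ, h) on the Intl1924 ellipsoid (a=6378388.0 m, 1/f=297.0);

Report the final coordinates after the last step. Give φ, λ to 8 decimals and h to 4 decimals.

φ=18.90780192°, λ=24.55708423°, h=1686.3485 m

start: φ=18.910375°, λ=24.554175°, h=2287.842 m
→ ECEF (a=6378137.000, f=1/298.257223563): X=5492134.9953, Y=2509184.3253, Z=2054708.1711
→ Helmert 7p (PV): X=5491798.2117, Y=2509367.5212, Z=2054269.0947
→ geod (Bowring, a=6378388.000): φ=18.90780192°, λ=24.55708423°, h=1686.3485 m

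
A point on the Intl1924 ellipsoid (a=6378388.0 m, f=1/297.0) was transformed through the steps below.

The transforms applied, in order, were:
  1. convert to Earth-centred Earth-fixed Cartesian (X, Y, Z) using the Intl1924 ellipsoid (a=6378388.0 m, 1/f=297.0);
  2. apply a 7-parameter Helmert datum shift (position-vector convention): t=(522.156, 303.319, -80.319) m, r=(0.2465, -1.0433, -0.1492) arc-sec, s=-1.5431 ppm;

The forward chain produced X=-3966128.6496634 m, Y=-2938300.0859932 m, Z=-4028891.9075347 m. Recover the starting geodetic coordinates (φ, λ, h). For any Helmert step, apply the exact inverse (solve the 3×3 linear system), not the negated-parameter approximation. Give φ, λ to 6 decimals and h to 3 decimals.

start: X=-3966128.6497, Y=-2938300.0860, Z=-4028891.9075 m
→ Helmert⁻¹: X=-3966675.1789, Y=-2938615.6235, Z=-4028794.2299
→ geod (Bowring, a=6378388.000): φ=-39.40753600°, λ=-143.46799500°, h=2127.2820 m

φ=-39.407536°, λ=-143.467995°, h=2127.282 m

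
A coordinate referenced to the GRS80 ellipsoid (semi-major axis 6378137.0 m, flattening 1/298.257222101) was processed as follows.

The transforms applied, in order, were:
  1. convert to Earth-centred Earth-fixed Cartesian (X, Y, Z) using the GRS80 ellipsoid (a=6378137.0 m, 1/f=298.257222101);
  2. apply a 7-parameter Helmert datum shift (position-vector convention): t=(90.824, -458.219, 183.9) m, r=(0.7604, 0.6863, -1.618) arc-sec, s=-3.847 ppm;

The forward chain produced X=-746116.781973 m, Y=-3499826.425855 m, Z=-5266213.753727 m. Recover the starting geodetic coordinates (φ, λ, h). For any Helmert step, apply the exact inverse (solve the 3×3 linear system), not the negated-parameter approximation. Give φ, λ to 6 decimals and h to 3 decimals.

start: X=-746116.7820, Y=-3499826.4259, Z=-5266213.7537 m
→ Helmert⁻¹: X=-746165.5035, Y=-3499406.9368, Z=-5266407.4957
→ geod (Bowring, a=6378137.000): φ=-55.98581800°, λ=-102.03670800°, h=3436.3820 m

φ=-55.985818°, λ=-102.036708°, h=3436.382 m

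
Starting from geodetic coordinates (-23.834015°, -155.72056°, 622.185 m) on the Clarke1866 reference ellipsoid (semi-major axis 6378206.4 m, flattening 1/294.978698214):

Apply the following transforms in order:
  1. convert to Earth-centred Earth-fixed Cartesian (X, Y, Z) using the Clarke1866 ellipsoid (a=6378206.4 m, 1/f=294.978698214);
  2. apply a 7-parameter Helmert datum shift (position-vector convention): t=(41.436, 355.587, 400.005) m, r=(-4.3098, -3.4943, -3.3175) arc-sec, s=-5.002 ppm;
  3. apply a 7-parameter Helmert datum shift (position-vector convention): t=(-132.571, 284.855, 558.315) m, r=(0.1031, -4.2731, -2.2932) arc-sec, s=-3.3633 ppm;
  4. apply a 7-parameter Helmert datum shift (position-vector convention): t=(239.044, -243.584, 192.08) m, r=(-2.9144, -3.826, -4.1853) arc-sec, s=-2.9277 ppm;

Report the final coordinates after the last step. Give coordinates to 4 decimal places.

start: φ=-23.834015°, λ=-155.720560°, h=622.185 m
→ ECEF (a=6378206.400, f=1/294.978698214): X=-5321696.4692, Y=-2400539.5138, Z=-2561581.2838
→ Helmert 7p (PV): X=-5321623.6283, Y=-2400139.8499, Z=-2561208.4616
→ Helmert 7p (PV): X=-5321711.9259, Y=-2399786.4780, Z=-2560752.9776
→ Helmert 7p (PV): X=-5321458.4960, Y=-2399951.2360, Z=-2560618.2050

X=-5321458.4960 m, Y=-2399951.2360 m, Z=-2560618.2050 m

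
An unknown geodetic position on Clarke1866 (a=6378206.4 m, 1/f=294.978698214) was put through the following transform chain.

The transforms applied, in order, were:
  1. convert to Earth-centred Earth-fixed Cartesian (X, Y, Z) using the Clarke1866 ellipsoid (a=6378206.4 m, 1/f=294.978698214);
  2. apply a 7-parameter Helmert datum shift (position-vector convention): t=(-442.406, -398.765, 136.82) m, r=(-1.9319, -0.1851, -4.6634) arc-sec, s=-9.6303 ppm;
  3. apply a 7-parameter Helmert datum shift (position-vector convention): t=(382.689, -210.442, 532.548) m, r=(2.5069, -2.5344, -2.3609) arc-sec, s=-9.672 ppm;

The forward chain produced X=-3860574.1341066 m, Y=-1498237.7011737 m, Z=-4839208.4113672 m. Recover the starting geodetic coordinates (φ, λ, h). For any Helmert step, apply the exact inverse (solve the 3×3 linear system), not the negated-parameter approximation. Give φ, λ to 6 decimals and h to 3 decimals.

φ=-49.642111°, λ=-158.795180°, h=3954.764 m

start: X=-3860574.1341, Y=-1498237.7012, Z=-4839208.4114 m
→ Helmert⁻¹: X=-3861036.4852, Y=-1498144.7625, Z=-4839722.1206
→ Helmert⁻¹: X=-3860601.7380, Y=-1497802.3738, Z=-4839916.1145
→ geod (Bowring, a=6378206.400): φ=-49.64211100°, λ=-158.79518000°, h=3954.7640 m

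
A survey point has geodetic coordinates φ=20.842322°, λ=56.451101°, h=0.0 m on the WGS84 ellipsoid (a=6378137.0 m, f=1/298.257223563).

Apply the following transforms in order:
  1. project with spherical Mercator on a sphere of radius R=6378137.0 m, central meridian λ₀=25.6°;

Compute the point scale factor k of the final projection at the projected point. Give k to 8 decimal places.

1.07001869

start: φ=20.842322°, λ=56.451101°, h=0.000 m
→ into merc (λ₀=25.6°): φ=20.84232200°, λ−λ₀=30.85110100°
scale k = 1.07001869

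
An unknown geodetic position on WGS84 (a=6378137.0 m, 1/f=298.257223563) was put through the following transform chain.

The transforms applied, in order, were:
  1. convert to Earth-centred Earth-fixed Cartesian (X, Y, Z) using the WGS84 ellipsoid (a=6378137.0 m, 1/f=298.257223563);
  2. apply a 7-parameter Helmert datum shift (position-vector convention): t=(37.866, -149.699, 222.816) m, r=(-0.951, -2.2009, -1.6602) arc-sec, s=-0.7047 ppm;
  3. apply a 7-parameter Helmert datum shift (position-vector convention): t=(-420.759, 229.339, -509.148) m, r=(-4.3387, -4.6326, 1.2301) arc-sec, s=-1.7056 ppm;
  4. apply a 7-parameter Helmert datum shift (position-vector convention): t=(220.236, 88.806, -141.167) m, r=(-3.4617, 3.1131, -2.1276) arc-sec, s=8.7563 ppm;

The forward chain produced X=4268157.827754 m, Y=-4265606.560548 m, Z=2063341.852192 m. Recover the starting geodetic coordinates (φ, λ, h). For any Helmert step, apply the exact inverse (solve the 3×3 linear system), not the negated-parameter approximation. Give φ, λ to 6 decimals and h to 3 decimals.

start: X=4268157.8278, Y=-4265606.5605, Z=2063341.8522 m
→ Helmert⁻¹: X=4267913.0772, Y=-4265648.6227, Z=2063457.7758
→ Helmert⁻¹: X=4268362.0270, Y=-4265954.1037, Z=2063784.8463
→ Helmert⁻¹: X=4268383.5217, Y=-4265782.5690, Z=2063498.2720
→ geod (Bowring, a=6378137.000): φ=18.99603900°, λ=-44.98253800°, h=1730.7920 m

φ=18.996039°, λ=-44.982538°, h=1730.792 m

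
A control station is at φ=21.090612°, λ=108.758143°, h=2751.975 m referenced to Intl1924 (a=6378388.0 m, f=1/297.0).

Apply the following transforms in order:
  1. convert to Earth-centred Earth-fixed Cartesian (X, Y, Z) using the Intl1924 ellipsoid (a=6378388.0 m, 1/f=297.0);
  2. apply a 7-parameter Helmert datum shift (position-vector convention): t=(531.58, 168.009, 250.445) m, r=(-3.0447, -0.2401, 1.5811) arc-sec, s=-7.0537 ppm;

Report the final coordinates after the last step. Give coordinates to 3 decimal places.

start: φ=21.090612°, λ=108.758143°, h=2751.975 m
→ ECEF (a=6378388.000, f=1/297.0): X=-1915383.5345, Y=5639904.4155, Z=2281777.4306
→ Helmert 7p (PV): X=-1914884.3318, Y=5640051.6416, Z=2281926.3004

X=-1914884.332 m, Y=5640051.642 m, Z=2281926.300 m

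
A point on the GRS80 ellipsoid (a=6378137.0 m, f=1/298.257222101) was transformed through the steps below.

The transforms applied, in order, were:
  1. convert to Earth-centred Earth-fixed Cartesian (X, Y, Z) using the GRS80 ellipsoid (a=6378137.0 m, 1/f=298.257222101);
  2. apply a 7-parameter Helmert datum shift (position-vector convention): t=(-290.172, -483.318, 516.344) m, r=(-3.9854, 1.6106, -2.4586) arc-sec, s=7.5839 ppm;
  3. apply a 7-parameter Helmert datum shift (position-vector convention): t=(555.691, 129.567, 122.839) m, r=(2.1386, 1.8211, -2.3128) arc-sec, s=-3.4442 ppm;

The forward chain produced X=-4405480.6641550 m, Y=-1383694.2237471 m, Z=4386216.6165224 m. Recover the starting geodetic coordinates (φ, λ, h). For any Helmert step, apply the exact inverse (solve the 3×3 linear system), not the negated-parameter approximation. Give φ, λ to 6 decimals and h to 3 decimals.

φ=43.713527°, λ=-162.566948°, h=482.806 m

start: X=-4405480.6642, Y=-1383694.2237, Z=4386216.6165 m
→ Helmert⁻¹: X=-4406074.7384, Y=-1383832.4853, Z=4386084.3311
→ Helmert⁻¹: X=-4405768.9066, Y=-1383475.9264, Z=4385473.5944
→ geod (Bowring, a=6378137.000): φ=43.71352700°, λ=-162.56694800°, h=482.8060 m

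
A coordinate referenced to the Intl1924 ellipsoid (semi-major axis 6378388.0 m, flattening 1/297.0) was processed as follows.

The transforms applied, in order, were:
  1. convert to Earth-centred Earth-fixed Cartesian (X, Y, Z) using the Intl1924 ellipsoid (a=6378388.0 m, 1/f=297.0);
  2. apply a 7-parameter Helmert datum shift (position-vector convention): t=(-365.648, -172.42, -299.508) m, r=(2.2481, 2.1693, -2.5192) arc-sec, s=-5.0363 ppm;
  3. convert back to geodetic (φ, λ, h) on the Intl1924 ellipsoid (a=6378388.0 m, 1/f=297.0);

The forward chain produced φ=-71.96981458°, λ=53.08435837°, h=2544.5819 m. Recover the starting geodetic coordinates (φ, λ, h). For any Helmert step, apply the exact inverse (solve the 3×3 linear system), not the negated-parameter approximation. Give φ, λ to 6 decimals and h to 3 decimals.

φ=-71.966075°, λ=53.076985°, h=2402.512 m

start: φ=-71.969815°, λ=53.084358°, h=2544.582 m
→ ECEF (a=6378388.000, f=1/297.0): X=1189889.6975, Y=1583883.5469, Z=-6045207.6512
→ Helmert⁻¹: X=1190305.5689, Y=1584012.5980, Z=-6044943.3331
→ geod (Bowring, a=6378388.000): φ=-71.96607500°, λ=53.07698500°, h=2402.5120 m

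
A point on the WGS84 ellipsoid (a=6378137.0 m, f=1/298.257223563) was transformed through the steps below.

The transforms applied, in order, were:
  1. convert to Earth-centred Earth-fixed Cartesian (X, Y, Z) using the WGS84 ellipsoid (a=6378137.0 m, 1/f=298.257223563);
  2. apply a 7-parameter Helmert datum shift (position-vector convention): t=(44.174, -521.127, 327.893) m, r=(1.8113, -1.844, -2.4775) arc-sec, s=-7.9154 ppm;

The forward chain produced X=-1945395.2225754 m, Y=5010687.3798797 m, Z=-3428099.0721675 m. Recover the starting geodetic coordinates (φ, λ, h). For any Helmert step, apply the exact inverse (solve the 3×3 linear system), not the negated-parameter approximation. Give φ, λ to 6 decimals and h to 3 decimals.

start: X=-1945395.2226, Y=5010687.3799, Z=-3428099.0722 m
→ Helmert⁻¹: X=-1945545.6369, Y=5011194.6975, Z=-3428480.7151
→ geod (Bowring, a=6378137.000): φ=-32.70369900°, λ=111.21819800°, h=3937.1330 m

φ=-32.703699°, λ=111.218198°, h=3937.133 m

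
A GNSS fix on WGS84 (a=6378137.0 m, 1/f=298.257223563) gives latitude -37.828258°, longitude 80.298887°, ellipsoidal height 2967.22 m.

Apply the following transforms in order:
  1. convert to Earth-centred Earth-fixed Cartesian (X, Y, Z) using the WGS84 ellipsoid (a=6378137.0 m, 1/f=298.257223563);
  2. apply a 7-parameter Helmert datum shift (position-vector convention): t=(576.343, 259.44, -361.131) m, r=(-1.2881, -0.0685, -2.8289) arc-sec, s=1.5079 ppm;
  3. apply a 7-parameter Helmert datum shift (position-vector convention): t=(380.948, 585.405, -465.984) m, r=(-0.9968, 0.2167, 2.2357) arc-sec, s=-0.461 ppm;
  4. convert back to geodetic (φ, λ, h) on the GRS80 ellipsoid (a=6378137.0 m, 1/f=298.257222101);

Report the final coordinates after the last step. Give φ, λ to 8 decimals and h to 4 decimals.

φ=-37.82928379°, λ=80.28957590°, h=4266.6188 m

start: φ=-37.828258°, λ=80.298887°, h=2967.220 m
→ ECEF (a=6378137.000, f=1/298.257223563): X=850376.0068, Y=4974322.7227, Z=-3892224.7504
→ Helmert 7p (PV): X=851023.1471, Y=4974553.6941, Z=-3892622.5322
→ Helmert 7p (PV): X=851345.6941, Y=4975127.2184, Z=-3893111.6559
→ geod (Bowring, a=6378137.000): φ=-37.82928379°, λ=80.28957590°, h=4266.6188 m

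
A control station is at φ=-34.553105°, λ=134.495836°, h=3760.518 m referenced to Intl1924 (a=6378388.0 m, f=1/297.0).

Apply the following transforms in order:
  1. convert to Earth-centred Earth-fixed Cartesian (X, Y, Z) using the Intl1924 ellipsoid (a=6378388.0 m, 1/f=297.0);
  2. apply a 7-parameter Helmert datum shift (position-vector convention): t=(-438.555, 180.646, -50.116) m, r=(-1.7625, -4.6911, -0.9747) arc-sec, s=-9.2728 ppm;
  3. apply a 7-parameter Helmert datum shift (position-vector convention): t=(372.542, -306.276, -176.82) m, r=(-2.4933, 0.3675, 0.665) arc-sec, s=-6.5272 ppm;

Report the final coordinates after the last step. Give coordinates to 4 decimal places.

start: φ=-34.553105°, λ=134.495836°, h=3760.518 m
→ ECEF (a=6378388.000, f=1/297.0): X=-3687934.5196, Y=3753415.0387, Z=-3599333.7159
→ Helmert 7p (PV): X=-3688239.2813, Y=3753547.5517, Z=-3599466.4023
→ Helmert 7p (PV): X=-3687861.1799, Y=3753161.3752, Z=-3599658.5287

X=-3687861.1799 m, Y=3753161.3752 m, Z=-3599658.5287 m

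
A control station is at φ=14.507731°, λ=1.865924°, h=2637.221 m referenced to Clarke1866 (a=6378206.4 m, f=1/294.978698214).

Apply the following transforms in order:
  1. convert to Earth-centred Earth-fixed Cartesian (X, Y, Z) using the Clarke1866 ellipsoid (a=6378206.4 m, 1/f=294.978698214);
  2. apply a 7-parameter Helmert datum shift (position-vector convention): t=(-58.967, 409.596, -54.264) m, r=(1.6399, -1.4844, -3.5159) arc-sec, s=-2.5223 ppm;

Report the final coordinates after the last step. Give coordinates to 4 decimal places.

start: φ=14.507731°, λ=1.865924°, h=2637.221 m
→ ECEF (a=6378206.400, f=1/294.978698214): X=6175418.7257, Y=201183.0098, Z=1587991.3316
→ Helmert 7p (PV): X=6175336.1837, Y=201474.2099, Z=1587979.1034

X=6175336.1837 m, Y=201474.2099 m, Z=1587979.1034 m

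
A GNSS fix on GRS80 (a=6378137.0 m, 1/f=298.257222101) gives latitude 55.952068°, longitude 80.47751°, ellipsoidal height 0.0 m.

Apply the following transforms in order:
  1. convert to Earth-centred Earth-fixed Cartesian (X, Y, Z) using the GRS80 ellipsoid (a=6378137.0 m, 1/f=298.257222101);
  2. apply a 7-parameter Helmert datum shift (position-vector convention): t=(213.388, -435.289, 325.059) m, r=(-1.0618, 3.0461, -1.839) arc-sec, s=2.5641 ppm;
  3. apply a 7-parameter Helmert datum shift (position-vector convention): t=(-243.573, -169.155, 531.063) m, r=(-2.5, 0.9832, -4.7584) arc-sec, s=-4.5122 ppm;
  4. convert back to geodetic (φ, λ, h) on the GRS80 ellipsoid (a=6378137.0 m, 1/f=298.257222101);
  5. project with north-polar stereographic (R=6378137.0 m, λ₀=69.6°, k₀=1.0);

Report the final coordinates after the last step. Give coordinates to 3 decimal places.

start: φ=55.952068°, λ=80.477510°, h=0.000 m
→ ECEF (a=6378137.000, f=1/298.257222101): X=592134.8624, Y=3529946.0197, Z=5261456.0763
→ Helmert 7p (PV): X=592458.9417, Y=3529541.5873, Z=5261767.7103
→ Helmert 7p (PV): X=592319.2005, Y=3529406.6128, Z=5262229.4280
→ geod (Bowring, a=6378137.000): φ=55.95968821°, λ=80.47317075°, h=360.0669 m
→ stereo (R=6378137.0, λ₀=69.6°): E=736601.6546, N=-3834787.8752

E=736601.655 m, N=-3834787.875 m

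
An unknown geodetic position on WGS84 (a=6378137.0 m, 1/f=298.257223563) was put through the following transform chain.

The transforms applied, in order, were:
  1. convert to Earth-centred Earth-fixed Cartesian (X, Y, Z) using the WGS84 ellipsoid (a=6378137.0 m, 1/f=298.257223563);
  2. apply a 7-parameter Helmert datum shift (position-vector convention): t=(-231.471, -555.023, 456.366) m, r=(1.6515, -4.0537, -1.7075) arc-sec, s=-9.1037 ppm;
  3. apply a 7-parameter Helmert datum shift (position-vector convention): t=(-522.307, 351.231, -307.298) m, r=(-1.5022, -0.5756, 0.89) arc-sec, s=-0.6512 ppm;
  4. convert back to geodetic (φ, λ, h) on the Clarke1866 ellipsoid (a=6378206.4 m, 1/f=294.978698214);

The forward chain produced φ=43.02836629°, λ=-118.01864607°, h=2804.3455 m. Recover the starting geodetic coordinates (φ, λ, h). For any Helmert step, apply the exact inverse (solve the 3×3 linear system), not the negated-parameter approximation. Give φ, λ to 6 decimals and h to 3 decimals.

start: φ=43.028366°, λ=-118.018646°, h=2804.346 m
→ ECEF (a=6378206.400, f=1/294.978698214): X=-2194706.6306, Y=-4124404.2480, Z=4331517.9497
→ Helmert⁻¹: X=-2194191.4619, Y=-4124780.2454, Z=4331804.1515
→ Helmert⁻¹: X=-2193860.6972, Y=-4124246.2489, Z=4331463.3544
→ geod (Bowring, a=6378137.000): φ=43.02916800°, λ=-118.01039700°, h=2333.4940 m

φ=43.029168°, λ=-118.010397°, h=2333.494 m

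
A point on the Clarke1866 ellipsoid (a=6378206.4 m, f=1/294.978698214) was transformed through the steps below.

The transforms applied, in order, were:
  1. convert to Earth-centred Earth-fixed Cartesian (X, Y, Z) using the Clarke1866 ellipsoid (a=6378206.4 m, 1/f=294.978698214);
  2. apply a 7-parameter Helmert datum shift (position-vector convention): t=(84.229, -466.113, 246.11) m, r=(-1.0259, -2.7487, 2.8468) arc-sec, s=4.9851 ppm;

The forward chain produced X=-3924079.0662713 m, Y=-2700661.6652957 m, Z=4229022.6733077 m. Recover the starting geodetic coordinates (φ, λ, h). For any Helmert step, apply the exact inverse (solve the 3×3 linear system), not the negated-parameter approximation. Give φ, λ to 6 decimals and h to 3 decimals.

φ=41.791152°, λ=-145.468548°, h=986.973 m

start: X=-3924079.0663, Y=-2700661.6653, Z=4229022.6733 m
→ Helmert⁻¹: X=-3924124.6464, Y=-2700148.9649, Z=4228794.3460
→ geod (Bowring, a=6378206.400): φ=41.79115200°, λ=-145.46854800°, h=986.9730 m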